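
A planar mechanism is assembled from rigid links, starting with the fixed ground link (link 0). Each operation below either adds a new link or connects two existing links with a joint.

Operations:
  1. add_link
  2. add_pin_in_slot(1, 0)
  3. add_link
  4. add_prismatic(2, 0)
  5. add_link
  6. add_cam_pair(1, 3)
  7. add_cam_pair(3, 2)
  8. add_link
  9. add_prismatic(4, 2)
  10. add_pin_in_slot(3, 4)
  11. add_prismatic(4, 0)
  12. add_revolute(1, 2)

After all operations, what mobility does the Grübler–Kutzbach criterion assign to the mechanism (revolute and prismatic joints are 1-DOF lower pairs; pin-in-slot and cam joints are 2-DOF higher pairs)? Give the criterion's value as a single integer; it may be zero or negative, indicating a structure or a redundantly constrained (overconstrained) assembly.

[1;0;0] (link 0 is ground)
L+ [2;0;0]
PS(1,0)∈J2 [2;0;1]
L+ [3;0;1]
P(2,0)∈J1 [3;1;1]
L+ [4;1;1]
C(1,3)∈J2 [4;1;2]
C(3,2)∈J2 [4;1;3]
L+ [5;1;3]
P(4,2)∈J1 [5;2;3]
PS(3,4)∈J2 [5;2;4]
P(4,0)∈J1 [5;3;4]
R(1,2)∈J1 [5;4;4]
mobility = 12 − 8 − 4 = 0

M = 0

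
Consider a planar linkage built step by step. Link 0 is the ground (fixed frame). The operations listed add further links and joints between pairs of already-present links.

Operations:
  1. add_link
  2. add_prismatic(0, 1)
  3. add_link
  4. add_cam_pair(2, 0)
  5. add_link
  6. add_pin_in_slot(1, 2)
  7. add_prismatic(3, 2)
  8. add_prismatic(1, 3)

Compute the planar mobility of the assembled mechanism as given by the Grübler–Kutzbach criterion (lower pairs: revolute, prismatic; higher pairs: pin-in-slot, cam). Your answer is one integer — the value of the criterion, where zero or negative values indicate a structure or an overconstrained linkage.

(L,J1,J2)=(1,0,0); link0 fixed
link1: (2,0,0)
P 0-1 [J1]: (2,1,0)
link2: (3,1,0)
C 2-0 [J2]: (3,1,1)
link3: (4,1,1)
PS 1-2 [J2]: (4,1,2)
P 3-2 [J1]: (4,2,2)
P 1-3 [J1]: (4,3,2)
Grübler: 3·3 − 2·3 − 2 = 1

M = 1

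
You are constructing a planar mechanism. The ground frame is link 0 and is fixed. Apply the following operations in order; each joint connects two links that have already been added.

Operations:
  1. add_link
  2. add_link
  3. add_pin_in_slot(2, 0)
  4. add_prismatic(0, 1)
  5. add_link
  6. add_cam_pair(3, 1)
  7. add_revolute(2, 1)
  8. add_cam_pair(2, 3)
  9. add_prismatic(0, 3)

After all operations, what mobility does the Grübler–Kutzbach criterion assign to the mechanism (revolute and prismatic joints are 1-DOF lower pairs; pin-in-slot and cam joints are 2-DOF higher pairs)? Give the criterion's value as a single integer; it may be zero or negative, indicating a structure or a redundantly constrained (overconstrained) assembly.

M = 0

L=1 J1=0 J2=0
add link → L=2 J1=0 J2=0
add link → L=3 J1=0 J2=0
PS@2,0 dof=2 J2 → L=3 J1=0 J2=1
P@0,1 dof=1 J1 → L=3 J1=1 J2=1
add link → L=4 J1=1 J2=1
C@3,1 dof=2 J2 → L=4 J1=1 J2=2
R@2,1 dof=1 J1 → L=4 J1=2 J2=2
C@2,3 dof=2 J2 → L=4 J1=2 J2=3
P@0,3 dof=1 J1 → L=4 J1=3 J2=3
M=3(L−1)−2J1−J2=3·3−2·3−3=0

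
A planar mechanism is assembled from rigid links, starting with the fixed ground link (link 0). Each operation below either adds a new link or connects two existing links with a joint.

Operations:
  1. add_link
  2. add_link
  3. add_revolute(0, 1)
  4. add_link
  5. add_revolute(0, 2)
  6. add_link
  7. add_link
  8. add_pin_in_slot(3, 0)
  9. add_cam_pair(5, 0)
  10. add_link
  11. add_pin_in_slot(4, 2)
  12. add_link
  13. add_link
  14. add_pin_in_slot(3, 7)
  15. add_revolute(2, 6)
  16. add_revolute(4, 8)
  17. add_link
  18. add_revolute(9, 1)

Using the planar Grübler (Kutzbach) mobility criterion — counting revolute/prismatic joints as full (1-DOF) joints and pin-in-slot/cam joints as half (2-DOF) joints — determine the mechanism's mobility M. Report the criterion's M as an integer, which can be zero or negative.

(L,J1,J2)=(1,0,0); link0 fixed
link1: (2,0,0)
link2: (3,0,0)
R 0-1 [J1]: (3,1,0)
link3: (4,1,0)
R 0-2 [J1]: (4,2,0)
link4: (5,2,0)
link5: (6,2,0)
PS 3-0 [J2]: (6,2,1)
C 5-0 [J2]: (6,2,2)
link6: (7,2,2)
PS 4-2 [J2]: (7,2,3)
link7: (8,2,3)
link8: (9,2,3)
PS 3-7 [J2]: (9,2,4)
R 2-6 [J1]: (9,3,4)
R 4-8 [J1]: (9,4,4)
link9: (10,4,4)
R 9-1 [J1]: (10,5,4)
Grübler: 3·9 − 2·5 − 4 = 13

M = 13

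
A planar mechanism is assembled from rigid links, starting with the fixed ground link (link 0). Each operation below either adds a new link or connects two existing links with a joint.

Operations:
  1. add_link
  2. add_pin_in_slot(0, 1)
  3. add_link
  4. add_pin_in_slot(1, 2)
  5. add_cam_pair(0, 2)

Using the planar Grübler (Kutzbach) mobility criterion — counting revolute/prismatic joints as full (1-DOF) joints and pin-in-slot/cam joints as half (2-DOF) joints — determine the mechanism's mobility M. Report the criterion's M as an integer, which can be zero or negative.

L=1 J1=0 J2=0
add link → L=2 J1=0 J2=0
PS@0,1 dof=2 J2 → L=2 J1=0 J2=1
add link → L=3 J1=0 J2=1
PS@1,2 dof=2 J2 → L=3 J1=0 J2=2
C@0,2 dof=2 J2 → L=3 J1=0 J2=3
M=3(L−1)−2J1−J2=3·2−2·0−3=3

M = 3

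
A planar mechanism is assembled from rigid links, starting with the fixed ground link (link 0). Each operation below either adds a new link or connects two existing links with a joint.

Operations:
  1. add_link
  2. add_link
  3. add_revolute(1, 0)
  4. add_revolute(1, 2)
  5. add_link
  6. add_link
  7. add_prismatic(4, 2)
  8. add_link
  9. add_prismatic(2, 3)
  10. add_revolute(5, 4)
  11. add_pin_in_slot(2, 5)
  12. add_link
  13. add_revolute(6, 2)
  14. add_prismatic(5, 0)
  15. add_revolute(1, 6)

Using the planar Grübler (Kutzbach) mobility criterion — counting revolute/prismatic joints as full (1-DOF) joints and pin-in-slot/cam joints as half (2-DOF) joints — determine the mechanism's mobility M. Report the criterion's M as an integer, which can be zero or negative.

M = 1

L=1 J1=0 J2=0
add link → L=2 J1=0 J2=0
add link → L=3 J1=0 J2=0
R@1,0 dof=1 J1 → L=3 J1=1 J2=0
R@1,2 dof=1 J1 → L=3 J1=2 J2=0
add link → L=4 J1=2 J2=0
add link → L=5 J1=2 J2=0
P@4,2 dof=1 J1 → L=5 J1=3 J2=0
add link → L=6 J1=3 J2=0
P@2,3 dof=1 J1 → L=6 J1=4 J2=0
R@5,4 dof=1 J1 → L=6 J1=5 J2=0
PS@2,5 dof=2 J2 → L=6 J1=5 J2=1
add link → L=7 J1=5 J2=1
R@6,2 dof=1 J1 → L=7 J1=6 J2=1
P@5,0 dof=1 J1 → L=7 J1=7 J2=1
R@1,6 dof=1 J1 → L=7 J1=8 J2=1
M=3(L−1)−2J1−J2=3·6−2·8−1=1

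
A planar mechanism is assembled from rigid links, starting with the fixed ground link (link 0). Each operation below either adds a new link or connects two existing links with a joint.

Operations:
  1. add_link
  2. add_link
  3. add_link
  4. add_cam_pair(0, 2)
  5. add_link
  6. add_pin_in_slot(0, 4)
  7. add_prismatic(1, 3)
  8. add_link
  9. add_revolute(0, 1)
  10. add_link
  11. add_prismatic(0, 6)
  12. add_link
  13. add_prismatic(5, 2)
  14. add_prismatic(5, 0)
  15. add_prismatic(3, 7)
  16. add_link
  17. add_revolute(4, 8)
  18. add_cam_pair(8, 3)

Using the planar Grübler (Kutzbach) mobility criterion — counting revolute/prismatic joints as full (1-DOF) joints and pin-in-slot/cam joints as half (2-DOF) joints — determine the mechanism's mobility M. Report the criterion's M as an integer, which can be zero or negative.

[1;0;0] (link 0 is ground)
L+ [2;0;0]
L+ [3;0;0]
L+ [4;0;0]
C(0,2)∈J2 [4;0;1]
L+ [5;0;1]
PS(0,4)∈J2 [5;0;2]
P(1,3)∈J1 [5;1;2]
L+ [6;1;2]
R(0,1)∈J1 [6;2;2]
L+ [7;2;2]
P(0,6)∈J1 [7;3;2]
L+ [8;3;2]
P(5,2)∈J1 [8;4;2]
P(5,0)∈J1 [8;5;2]
P(3,7)∈J1 [8;6;2]
L+ [9;6;2]
R(4,8)∈J1 [9;7;2]
C(8,3)∈J2 [9;7;3]
mobility = 24 − 14 − 3 = 7

M = 7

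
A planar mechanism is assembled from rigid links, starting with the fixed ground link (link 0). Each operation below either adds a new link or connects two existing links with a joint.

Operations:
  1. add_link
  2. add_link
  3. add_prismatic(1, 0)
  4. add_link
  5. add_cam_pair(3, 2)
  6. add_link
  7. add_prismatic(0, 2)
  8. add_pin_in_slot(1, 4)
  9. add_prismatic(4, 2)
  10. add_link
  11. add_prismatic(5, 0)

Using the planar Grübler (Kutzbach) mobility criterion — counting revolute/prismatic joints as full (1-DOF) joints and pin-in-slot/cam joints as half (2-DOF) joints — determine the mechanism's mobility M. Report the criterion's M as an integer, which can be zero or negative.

M = 5

link 0 = ground. State L|J1|J2 = 1|0|0
+link1  2|0|0
+link2  3|0|0
P(1,0) f=1→J1  3|1|0
+link3  4|1|0
C(3,2) f=2→J2  4|1|1
+link4  5|1|1
P(0,2) f=1→J1  5|2|1
PS(1,4) f=2→J2  5|2|2
P(4,2) f=1→J1  5|3|2
+link5  6|3|2
P(5,0) f=1→J1  6|4|2
M = 3(6−1)−2·4−2 = 15−8−2 = 5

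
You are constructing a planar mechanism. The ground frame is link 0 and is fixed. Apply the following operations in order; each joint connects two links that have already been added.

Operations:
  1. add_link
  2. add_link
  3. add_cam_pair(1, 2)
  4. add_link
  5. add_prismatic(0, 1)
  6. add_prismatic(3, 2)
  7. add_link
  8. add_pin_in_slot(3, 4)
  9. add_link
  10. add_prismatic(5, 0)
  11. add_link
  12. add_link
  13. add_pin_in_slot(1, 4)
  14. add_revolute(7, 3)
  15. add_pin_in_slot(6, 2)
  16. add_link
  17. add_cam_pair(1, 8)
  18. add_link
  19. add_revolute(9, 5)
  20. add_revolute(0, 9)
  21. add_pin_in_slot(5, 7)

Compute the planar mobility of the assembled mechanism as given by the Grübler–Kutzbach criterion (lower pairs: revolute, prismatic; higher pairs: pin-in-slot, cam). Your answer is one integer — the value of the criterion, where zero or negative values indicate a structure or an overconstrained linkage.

M = 9

ground; <1,0,0>
#1 <2,0,0>
#2 <3,0,0>
C:1↔2 J2 <3,0,1>
#3 <4,0,1>
P:0↔1 J1 <4,1,1>
P:3↔2 J1 <4,2,1>
#4 <5,2,1>
PS:3↔4 J2 <5,2,2>
#5 <6,2,2>
P:5↔0 J1 <6,3,2>
#6 <7,3,2>
#7 <8,3,2>
PS:1↔4 J2 <8,3,3>
R:7↔3 J1 <8,4,3>
PS:6↔2 J2 <8,4,4>
#8 <9,4,4>
C:1↔8 J2 <9,4,5>
#9 <10,4,5>
R:9↔5 J1 <10,5,5>
R:0↔9 J1 <10,6,5>
PS:5↔7 J2 <10,6,6>
3×9 − 2×6 − 1×6 = 9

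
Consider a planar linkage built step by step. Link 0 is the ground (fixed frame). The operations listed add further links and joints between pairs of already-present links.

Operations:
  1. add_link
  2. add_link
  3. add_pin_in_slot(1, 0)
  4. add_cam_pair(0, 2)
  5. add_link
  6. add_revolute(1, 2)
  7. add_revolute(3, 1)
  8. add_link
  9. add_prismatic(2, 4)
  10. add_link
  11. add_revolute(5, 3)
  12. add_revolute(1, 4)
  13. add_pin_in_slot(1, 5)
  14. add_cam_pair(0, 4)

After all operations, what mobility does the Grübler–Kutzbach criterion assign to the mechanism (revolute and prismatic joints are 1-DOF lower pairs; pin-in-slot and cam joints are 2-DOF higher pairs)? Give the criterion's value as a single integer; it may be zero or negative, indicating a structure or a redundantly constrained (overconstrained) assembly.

M = 1

ground; <1,0,0>
#1 <2,0,0>
#2 <3,0,0>
PS:1↔0 J2 <3,0,1>
C:0↔2 J2 <3,0,2>
#3 <4,0,2>
R:1↔2 J1 <4,1,2>
R:3↔1 J1 <4,2,2>
#4 <5,2,2>
P:2↔4 J1 <5,3,2>
#5 <6,3,2>
R:5↔3 J1 <6,4,2>
R:1↔4 J1 <6,5,2>
PS:1↔5 J2 <6,5,3>
C:0↔4 J2 <6,5,4>
3×5 − 2×5 − 1×4 = 1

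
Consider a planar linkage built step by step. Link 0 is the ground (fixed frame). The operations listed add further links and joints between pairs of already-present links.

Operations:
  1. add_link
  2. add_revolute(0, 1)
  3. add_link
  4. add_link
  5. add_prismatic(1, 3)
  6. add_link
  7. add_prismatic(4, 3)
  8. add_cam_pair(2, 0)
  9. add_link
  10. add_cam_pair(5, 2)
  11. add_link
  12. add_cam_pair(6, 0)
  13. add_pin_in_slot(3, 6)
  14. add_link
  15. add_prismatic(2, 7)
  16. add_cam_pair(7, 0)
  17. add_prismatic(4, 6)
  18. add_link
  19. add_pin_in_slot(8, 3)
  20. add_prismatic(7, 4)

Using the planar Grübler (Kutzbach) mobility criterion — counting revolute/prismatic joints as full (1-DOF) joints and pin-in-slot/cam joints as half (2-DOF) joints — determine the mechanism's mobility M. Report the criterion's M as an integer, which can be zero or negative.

link 0 = ground. State L|J1|J2 = 1|0|0
+link1  2|0|0
R(0,1) f=1→J1  2|1|0
+link2  3|1|0
+link3  4|1|0
P(1,3) f=1→J1  4|2|0
+link4  5|2|0
P(4,3) f=1→J1  5|3|0
C(2,0) f=2→J2  5|3|1
+link5  6|3|1
C(5,2) f=2→J2  6|3|2
+link6  7|3|2
C(6,0) f=2→J2  7|3|3
PS(3,6) f=2→J2  7|3|4
+link7  8|3|4
P(2,7) f=1→J1  8|4|4
C(7,0) f=2→J2  8|4|5
P(4,6) f=1→J1  8|5|5
+link8  9|5|5
PS(8,3) f=2→J2  9|5|6
P(7,4) f=1→J1  9|6|6
M = 3(9−1)−2·6−6 = 24−12−6 = 6

M = 6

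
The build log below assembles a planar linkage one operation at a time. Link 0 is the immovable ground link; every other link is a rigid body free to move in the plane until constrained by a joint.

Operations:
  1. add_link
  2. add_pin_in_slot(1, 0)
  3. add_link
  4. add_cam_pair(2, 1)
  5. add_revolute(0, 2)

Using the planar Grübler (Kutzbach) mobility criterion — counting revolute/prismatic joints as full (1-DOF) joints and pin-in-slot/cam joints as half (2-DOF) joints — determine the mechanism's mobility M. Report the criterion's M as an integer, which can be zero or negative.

M = 2

L=1 J1=0 J2=0
add link → L=2 J1=0 J2=0
PS@1,0 dof=2 J2 → L=2 J1=0 J2=1
add link → L=3 J1=0 J2=1
C@2,1 dof=2 J2 → L=3 J1=0 J2=2
R@0,2 dof=1 J1 → L=3 J1=1 J2=2
M=3(L−1)−2J1−J2=3·2−2·1−2=2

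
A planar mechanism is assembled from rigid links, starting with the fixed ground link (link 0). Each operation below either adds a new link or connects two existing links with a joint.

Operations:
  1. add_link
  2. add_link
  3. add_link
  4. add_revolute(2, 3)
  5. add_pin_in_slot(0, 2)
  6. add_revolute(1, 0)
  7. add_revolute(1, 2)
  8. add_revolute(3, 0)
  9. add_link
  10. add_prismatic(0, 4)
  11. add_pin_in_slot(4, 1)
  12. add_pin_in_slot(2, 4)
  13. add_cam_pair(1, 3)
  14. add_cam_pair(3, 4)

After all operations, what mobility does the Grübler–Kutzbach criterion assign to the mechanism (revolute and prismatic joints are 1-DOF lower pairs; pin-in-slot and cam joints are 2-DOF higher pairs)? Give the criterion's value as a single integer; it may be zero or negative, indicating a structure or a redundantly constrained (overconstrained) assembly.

(L,J1,J2)=(1,0,0); link0 fixed
link1: (2,0,0)
link2: (3,0,0)
link3: (4,0,0)
R 2-3 [J1]: (4,1,0)
PS 0-2 [J2]: (4,1,1)
R 1-0 [J1]: (4,2,1)
R 1-2 [J1]: (4,3,1)
R 3-0 [J1]: (4,4,1)
link4: (5,4,1)
P 0-4 [J1]: (5,5,1)
PS 4-1 [J2]: (5,5,2)
PS 2-4 [J2]: (5,5,3)
C 1-3 [J2]: (5,5,4)
C 3-4 [J2]: (5,5,5)
Grübler: 3·4 − 2·5 − 5 = -3

M = -3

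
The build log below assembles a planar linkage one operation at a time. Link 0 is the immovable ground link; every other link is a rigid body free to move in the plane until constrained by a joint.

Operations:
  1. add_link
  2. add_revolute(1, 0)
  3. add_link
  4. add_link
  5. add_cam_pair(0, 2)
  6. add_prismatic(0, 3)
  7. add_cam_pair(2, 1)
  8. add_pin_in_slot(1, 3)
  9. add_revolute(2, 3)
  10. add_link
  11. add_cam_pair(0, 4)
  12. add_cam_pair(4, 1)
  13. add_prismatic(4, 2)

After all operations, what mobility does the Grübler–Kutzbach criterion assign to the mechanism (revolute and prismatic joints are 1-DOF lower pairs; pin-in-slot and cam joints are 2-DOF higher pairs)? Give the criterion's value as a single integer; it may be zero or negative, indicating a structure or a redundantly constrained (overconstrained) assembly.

M = -1

[1;0;0] (link 0 is ground)
L+ [2;0;0]
R(1,0)∈J1 [2;1;0]
L+ [3;1;0]
L+ [4;1;0]
C(0,2)∈J2 [4;1;1]
P(0,3)∈J1 [4;2;1]
C(2,1)∈J2 [4;2;2]
PS(1,3)∈J2 [4;2;3]
R(2,3)∈J1 [4;3;3]
L+ [5;3;3]
C(0,4)∈J2 [5;3;4]
C(4,1)∈J2 [5;3;5]
P(4,2)∈J1 [5;4;5]
mobility = 12 − 8 − 5 = -1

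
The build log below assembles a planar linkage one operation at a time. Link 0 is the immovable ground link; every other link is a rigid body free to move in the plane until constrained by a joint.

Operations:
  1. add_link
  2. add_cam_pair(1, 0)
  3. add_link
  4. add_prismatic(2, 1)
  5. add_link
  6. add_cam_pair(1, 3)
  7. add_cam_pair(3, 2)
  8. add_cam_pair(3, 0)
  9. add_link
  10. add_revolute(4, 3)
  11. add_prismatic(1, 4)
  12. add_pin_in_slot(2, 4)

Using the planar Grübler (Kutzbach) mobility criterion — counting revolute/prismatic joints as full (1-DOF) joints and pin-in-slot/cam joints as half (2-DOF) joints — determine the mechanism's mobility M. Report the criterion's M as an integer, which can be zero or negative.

M = 1

L=1 J1=0 J2=0
add link → L=2 J1=0 J2=0
C@1,0 dof=2 J2 → L=2 J1=0 J2=1
add link → L=3 J1=0 J2=1
P@2,1 dof=1 J1 → L=3 J1=1 J2=1
add link → L=4 J1=1 J2=1
C@1,3 dof=2 J2 → L=4 J1=1 J2=2
C@3,2 dof=2 J2 → L=4 J1=1 J2=3
C@3,0 dof=2 J2 → L=4 J1=1 J2=4
add link → L=5 J1=1 J2=4
R@4,3 dof=1 J1 → L=5 J1=2 J2=4
P@1,4 dof=1 J1 → L=5 J1=3 J2=4
PS@2,4 dof=2 J2 → L=5 J1=3 J2=5
M=3(L−1)−2J1−J2=3·4−2·3−5=1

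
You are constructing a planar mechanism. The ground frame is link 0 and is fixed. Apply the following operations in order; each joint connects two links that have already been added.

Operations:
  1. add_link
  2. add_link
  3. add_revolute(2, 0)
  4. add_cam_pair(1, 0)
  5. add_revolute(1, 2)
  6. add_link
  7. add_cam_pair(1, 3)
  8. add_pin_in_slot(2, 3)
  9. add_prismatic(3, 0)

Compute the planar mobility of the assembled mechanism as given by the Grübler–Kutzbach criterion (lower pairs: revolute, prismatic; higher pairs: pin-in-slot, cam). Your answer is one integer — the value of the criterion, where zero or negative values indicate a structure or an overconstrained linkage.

link 0 = ground. State L|J1|J2 = 1|0|0
+link1  2|0|0
+link2  3|0|0
R(2,0) f=1→J1  3|1|0
C(1,0) f=2→J2  3|1|1
R(1,2) f=1→J1  3|2|1
+link3  4|2|1
C(1,3) f=2→J2  4|2|2
PS(2,3) f=2→J2  4|2|3
P(3,0) f=1→J1  4|3|3
M = 3(4−1)−2·3−3 = 9−6−3 = 0

M = 0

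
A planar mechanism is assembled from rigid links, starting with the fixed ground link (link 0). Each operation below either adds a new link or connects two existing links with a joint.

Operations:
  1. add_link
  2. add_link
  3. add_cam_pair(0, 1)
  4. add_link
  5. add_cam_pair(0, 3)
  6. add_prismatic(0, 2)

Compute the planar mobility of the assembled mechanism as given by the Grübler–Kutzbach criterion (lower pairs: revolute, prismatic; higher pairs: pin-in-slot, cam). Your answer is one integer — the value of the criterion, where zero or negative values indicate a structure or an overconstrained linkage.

ground; <1,0,0>
#1 <2,0,0>
#2 <3,0,0>
C:0↔1 J2 <3,0,1>
#3 <4,0,1>
C:0↔3 J2 <4,0,2>
P:0↔2 J1 <4,1,2>
3×3 − 2×1 − 1×2 = 5

M = 5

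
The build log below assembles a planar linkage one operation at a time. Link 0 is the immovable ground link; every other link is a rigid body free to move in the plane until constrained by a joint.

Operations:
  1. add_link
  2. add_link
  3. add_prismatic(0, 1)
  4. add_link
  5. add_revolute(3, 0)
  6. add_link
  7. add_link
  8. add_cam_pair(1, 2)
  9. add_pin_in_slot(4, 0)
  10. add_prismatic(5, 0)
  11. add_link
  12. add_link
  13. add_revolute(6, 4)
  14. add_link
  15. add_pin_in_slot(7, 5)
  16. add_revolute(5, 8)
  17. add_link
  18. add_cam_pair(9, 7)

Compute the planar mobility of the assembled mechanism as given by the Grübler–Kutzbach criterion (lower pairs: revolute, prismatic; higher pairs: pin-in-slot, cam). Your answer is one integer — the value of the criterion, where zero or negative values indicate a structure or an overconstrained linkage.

M = 13

link 0 = ground. State L|J1|J2 = 1|0|0
+link1  2|0|0
+link2  3|0|0
P(0,1) f=1→J1  3|1|0
+link3  4|1|0
R(3,0) f=1→J1  4|2|0
+link4  5|2|0
+link5  6|2|0
C(1,2) f=2→J2  6|2|1
PS(4,0) f=2→J2  6|2|2
P(5,0) f=1→J1  6|3|2
+link6  7|3|2
+link7  8|3|2
R(6,4) f=1→J1  8|4|2
+link8  9|4|2
PS(7,5) f=2→J2  9|4|3
R(5,8) f=1→J1  9|5|3
+link9  10|5|3
C(9,7) f=2→J2  10|5|4
M = 3(10−1)−2·5−4 = 27−10−4 = 13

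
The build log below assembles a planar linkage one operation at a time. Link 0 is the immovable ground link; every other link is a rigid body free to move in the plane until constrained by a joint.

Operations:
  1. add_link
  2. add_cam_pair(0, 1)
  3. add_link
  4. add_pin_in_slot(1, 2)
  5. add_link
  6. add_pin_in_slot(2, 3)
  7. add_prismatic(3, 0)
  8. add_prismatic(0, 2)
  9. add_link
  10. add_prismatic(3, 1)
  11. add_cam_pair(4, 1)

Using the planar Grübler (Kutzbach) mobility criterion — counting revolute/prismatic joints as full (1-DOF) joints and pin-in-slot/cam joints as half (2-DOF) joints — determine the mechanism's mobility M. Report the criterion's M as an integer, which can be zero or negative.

(L,J1,J2)=(1,0,0); link0 fixed
link1: (2,0,0)
C 0-1 [J2]: (2,0,1)
link2: (3,0,1)
PS 1-2 [J2]: (3,0,2)
link3: (4,0,2)
PS 2-3 [J2]: (4,0,3)
P 3-0 [J1]: (4,1,3)
P 0-2 [J1]: (4,2,3)
link4: (5,2,3)
P 3-1 [J1]: (5,3,3)
C 4-1 [J2]: (5,3,4)
Grübler: 3·4 − 2·3 − 4 = 2

M = 2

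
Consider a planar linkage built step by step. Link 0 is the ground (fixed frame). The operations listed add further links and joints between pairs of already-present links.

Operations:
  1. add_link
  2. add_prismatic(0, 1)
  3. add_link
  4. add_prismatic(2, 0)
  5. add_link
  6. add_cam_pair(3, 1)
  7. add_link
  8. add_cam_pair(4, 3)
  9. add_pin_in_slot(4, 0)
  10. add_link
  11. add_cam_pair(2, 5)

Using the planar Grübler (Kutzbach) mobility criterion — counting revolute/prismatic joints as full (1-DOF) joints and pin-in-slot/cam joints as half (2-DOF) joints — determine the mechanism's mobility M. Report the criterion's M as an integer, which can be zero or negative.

M = 7

(L,J1,J2)=(1,0,0); link0 fixed
link1: (2,0,0)
P 0-1 [J1]: (2,1,0)
link2: (3,1,0)
P 2-0 [J1]: (3,2,0)
link3: (4,2,0)
C 3-1 [J2]: (4,2,1)
link4: (5,2,1)
C 4-3 [J2]: (5,2,2)
PS 4-0 [J2]: (5,2,3)
link5: (6,2,3)
C 2-5 [J2]: (6,2,4)
Grübler: 3·5 − 2·2 − 4 = 7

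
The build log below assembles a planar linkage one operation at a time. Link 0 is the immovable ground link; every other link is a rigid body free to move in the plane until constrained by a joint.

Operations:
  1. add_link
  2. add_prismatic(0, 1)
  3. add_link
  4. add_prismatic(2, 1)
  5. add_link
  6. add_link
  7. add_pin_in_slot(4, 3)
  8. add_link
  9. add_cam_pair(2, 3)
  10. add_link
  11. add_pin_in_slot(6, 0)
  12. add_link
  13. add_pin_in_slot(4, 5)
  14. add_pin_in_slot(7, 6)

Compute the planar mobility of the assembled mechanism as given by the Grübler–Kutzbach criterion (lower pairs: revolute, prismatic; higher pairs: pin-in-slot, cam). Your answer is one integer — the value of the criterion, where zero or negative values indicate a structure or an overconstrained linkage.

[1;0;0] (link 0 is ground)
L+ [2;0;0]
P(0,1)∈J1 [2;1;0]
L+ [3;1;0]
P(2,1)∈J1 [3;2;0]
L+ [4;2;0]
L+ [5;2;0]
PS(4,3)∈J2 [5;2;1]
L+ [6;2;1]
C(2,3)∈J2 [6;2;2]
L+ [7;2;2]
PS(6,0)∈J2 [7;2;3]
L+ [8;2;3]
PS(4,5)∈J2 [8;2;4]
PS(7,6)∈J2 [8;2;5]
mobility = 21 − 4 − 5 = 12

M = 12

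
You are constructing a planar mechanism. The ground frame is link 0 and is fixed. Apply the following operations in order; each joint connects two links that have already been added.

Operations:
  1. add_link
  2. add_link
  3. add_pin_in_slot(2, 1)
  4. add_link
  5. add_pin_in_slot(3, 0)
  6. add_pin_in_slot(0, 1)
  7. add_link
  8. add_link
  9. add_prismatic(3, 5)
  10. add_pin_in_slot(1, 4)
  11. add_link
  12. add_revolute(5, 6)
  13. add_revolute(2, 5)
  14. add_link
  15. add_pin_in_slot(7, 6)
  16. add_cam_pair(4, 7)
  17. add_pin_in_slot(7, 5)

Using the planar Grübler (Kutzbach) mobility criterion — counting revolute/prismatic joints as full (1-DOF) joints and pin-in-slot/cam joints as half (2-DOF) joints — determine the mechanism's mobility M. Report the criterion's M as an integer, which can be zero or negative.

M = 8

link 0 = ground. State L|J1|J2 = 1|0|0
+link1  2|0|0
+link2  3|0|0
PS(2,1) f=2→J2  3|0|1
+link3  4|0|1
PS(3,0) f=2→J2  4|0|2
PS(0,1) f=2→J2  4|0|3
+link4  5|0|3
+link5  6|0|3
P(3,5) f=1→J1  6|1|3
PS(1,4) f=2→J2  6|1|4
+link6  7|1|4
R(5,6) f=1→J1  7|2|4
R(2,5) f=1→J1  7|3|4
+link7  8|3|4
PS(7,6) f=2→J2  8|3|5
C(4,7) f=2→J2  8|3|6
PS(7,5) f=2→J2  8|3|7
M = 3(8−1)−2·3−7 = 21−6−7 = 8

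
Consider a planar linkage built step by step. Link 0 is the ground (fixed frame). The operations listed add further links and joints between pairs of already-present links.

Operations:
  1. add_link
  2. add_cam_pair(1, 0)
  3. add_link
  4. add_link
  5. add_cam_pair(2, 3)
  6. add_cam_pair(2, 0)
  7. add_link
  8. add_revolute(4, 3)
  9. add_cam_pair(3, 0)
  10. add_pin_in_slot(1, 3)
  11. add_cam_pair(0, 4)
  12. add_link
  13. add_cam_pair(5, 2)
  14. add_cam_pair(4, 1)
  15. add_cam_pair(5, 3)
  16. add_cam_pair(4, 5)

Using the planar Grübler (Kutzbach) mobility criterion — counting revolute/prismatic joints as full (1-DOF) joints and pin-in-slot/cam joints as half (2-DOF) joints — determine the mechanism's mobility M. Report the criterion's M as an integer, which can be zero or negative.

link 0 = ground. State L|J1|J2 = 1|0|0
+link1  2|0|0
C(1,0) f=2→J2  2|0|1
+link2  3|0|1
+link3  4|0|1
C(2,3) f=2→J2  4|0|2
C(2,0) f=2→J2  4|0|3
+link4  5|0|3
R(4,3) f=1→J1  5|1|3
C(3,0) f=2→J2  5|1|4
PS(1,3) f=2→J2  5|1|5
C(0,4) f=2→J2  5|1|6
+link5  6|1|6
C(5,2) f=2→J2  6|1|7
C(4,1) f=2→J2  6|1|8
C(5,3) f=2→J2  6|1|9
C(4,5) f=2→J2  6|1|10
M = 3(6−1)−2·1−10 = 15−2−10 = 3

M = 3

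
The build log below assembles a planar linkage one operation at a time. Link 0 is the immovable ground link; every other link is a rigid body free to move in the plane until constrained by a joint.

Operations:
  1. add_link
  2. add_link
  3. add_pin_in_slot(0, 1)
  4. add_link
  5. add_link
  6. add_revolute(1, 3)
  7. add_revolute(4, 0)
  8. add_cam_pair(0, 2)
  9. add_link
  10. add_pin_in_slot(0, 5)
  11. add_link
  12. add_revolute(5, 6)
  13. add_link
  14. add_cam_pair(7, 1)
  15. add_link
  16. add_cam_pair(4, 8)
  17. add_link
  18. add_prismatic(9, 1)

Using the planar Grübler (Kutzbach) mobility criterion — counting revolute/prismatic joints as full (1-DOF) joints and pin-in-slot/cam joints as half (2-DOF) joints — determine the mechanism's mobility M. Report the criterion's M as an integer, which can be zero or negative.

L=1 J1=0 J2=0
add link → L=2 J1=0 J2=0
add link → L=3 J1=0 J2=0
PS@0,1 dof=2 J2 → L=3 J1=0 J2=1
add link → L=4 J1=0 J2=1
add link → L=5 J1=0 J2=1
R@1,3 dof=1 J1 → L=5 J1=1 J2=1
R@4,0 dof=1 J1 → L=5 J1=2 J2=1
C@0,2 dof=2 J2 → L=5 J1=2 J2=2
add link → L=6 J1=2 J2=2
PS@0,5 dof=2 J2 → L=6 J1=2 J2=3
add link → L=7 J1=2 J2=3
R@5,6 dof=1 J1 → L=7 J1=3 J2=3
add link → L=8 J1=3 J2=3
C@7,1 dof=2 J2 → L=8 J1=3 J2=4
add link → L=9 J1=3 J2=4
C@4,8 dof=2 J2 → L=9 J1=3 J2=5
add link → L=10 J1=3 J2=5
P@9,1 dof=1 J1 → L=10 J1=4 J2=5
M=3(L−1)−2J1−J2=3·9−2·4−5=14

M = 14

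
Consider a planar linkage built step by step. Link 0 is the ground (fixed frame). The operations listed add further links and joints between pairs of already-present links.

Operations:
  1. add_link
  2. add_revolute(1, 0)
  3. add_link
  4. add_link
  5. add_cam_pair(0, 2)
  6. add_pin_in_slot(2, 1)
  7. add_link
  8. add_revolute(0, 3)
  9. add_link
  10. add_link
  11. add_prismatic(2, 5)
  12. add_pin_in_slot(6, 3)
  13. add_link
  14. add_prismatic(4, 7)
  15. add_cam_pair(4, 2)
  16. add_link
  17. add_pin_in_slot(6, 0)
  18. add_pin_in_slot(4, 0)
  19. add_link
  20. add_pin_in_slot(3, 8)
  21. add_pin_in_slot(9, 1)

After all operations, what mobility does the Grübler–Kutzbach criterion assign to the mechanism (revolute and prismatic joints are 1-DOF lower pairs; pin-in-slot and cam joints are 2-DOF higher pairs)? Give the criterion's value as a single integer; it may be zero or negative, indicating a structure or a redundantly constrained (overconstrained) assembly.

M = 11

(L,J1,J2)=(1,0,0); link0 fixed
link1: (2,0,0)
R 1-0 [J1]: (2,1,0)
link2: (3,1,0)
link3: (4,1,0)
C 0-2 [J2]: (4,1,1)
PS 2-1 [J2]: (4,1,2)
link4: (5,1,2)
R 0-3 [J1]: (5,2,2)
link5: (6,2,2)
link6: (7,2,2)
P 2-5 [J1]: (7,3,2)
PS 6-3 [J2]: (7,3,3)
link7: (8,3,3)
P 4-7 [J1]: (8,4,3)
C 4-2 [J2]: (8,4,4)
link8: (9,4,4)
PS 6-0 [J2]: (9,4,5)
PS 4-0 [J2]: (9,4,6)
link9: (10,4,6)
PS 3-8 [J2]: (10,4,7)
PS 9-1 [J2]: (10,4,8)
Grübler: 3·9 − 2·4 − 8 = 11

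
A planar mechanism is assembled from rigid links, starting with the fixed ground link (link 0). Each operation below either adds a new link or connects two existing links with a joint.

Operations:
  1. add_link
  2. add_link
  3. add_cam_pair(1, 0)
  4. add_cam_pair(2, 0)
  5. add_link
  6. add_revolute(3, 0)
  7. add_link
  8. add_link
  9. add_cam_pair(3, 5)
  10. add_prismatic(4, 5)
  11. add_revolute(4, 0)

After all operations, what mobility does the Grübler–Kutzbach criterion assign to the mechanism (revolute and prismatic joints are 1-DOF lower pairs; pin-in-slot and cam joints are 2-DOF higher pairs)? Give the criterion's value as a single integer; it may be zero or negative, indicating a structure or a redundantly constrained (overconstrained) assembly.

link 0 = ground. State L|J1|J2 = 1|0|0
+link1  2|0|0
+link2  3|0|0
C(1,0) f=2→J2  3|0|1
C(2,0) f=2→J2  3|0|2
+link3  4|0|2
R(3,0) f=1→J1  4|1|2
+link4  5|1|2
+link5  6|1|2
C(3,5) f=2→J2  6|1|3
P(4,5) f=1→J1  6|2|3
R(4,0) f=1→J1  6|3|3
M = 3(6−1)−2·3−3 = 15−6−3 = 6

M = 6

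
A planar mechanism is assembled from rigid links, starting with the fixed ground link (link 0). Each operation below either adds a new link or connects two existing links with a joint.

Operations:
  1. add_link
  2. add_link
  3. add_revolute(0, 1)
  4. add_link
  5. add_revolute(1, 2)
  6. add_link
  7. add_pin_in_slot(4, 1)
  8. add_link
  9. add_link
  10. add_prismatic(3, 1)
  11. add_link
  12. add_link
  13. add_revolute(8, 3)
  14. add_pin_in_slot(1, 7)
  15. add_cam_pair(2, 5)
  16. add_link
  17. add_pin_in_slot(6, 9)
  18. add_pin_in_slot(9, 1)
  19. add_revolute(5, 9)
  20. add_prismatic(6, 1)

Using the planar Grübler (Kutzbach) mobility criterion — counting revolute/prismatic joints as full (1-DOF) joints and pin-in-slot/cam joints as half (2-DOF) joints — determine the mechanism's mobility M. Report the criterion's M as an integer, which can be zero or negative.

M = 10

(L,J1,J2)=(1,0,0); link0 fixed
link1: (2,0,0)
link2: (3,0,0)
R 0-1 [J1]: (3,1,0)
link3: (4,1,0)
R 1-2 [J1]: (4,2,0)
link4: (5,2,0)
PS 4-1 [J2]: (5,2,1)
link5: (6,2,1)
link6: (7,2,1)
P 3-1 [J1]: (7,3,1)
link7: (8,3,1)
link8: (9,3,1)
R 8-3 [J1]: (9,4,1)
PS 1-7 [J2]: (9,4,2)
C 2-5 [J2]: (9,4,3)
link9: (10,4,3)
PS 6-9 [J2]: (10,4,4)
PS 9-1 [J2]: (10,4,5)
R 5-9 [J1]: (10,5,5)
P 6-1 [J1]: (10,6,5)
Grübler: 3·9 − 2·6 − 5 = 10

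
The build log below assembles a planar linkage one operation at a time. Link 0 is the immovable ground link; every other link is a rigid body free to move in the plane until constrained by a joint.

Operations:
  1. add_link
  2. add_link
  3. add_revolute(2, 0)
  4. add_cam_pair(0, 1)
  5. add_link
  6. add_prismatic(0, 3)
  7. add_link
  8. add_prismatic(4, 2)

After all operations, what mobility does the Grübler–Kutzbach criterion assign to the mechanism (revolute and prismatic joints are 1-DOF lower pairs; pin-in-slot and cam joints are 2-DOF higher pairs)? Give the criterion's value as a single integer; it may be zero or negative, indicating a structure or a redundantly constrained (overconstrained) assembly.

M = 5

link 0 = ground. State L|J1|J2 = 1|0|0
+link1  2|0|0
+link2  3|0|0
R(2,0) f=1→J1  3|1|0
C(0,1) f=2→J2  3|1|1
+link3  4|1|1
P(0,3) f=1→J1  4|2|1
+link4  5|2|1
P(4,2) f=1→J1  5|3|1
M = 3(5−1)−2·3−1 = 12−6−1 = 5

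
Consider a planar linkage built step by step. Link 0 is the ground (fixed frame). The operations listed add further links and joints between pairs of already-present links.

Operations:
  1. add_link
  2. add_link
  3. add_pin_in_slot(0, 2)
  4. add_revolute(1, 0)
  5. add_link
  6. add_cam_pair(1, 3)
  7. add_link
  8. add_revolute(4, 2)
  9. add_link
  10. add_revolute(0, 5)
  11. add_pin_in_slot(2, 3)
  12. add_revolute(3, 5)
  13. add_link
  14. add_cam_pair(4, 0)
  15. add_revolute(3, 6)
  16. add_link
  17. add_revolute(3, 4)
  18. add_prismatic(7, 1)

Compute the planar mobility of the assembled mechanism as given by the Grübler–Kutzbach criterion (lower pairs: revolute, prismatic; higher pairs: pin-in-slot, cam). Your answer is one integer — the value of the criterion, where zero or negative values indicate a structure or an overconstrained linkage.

[1;0;0] (link 0 is ground)
L+ [2;0;0]
L+ [3;0;0]
PS(0,2)∈J2 [3;0;1]
R(1,0)∈J1 [3;1;1]
L+ [4;1;1]
C(1,3)∈J2 [4;1;2]
L+ [5;1;2]
R(4,2)∈J1 [5;2;2]
L+ [6;2;2]
R(0,5)∈J1 [6;3;2]
PS(2,3)∈J2 [6;3;3]
R(3,5)∈J1 [6;4;3]
L+ [7;4;3]
C(4,0)∈J2 [7;4;4]
R(3,6)∈J1 [7;5;4]
L+ [8;5;4]
R(3,4)∈J1 [8;6;4]
P(7,1)∈J1 [8;7;4]
mobility = 21 − 14 − 4 = 3

M = 3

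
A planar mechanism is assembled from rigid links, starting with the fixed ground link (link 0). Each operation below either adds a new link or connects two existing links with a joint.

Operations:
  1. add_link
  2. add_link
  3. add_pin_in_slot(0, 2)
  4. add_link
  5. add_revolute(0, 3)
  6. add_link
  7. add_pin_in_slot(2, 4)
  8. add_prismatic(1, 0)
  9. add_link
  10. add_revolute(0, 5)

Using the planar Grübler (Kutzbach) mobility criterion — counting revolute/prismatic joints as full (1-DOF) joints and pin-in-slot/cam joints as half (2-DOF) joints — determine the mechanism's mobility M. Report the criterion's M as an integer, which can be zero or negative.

ground; <1,0,0>
#1 <2,0,0>
#2 <3,0,0>
PS:0↔2 J2 <3,0,1>
#3 <4,0,1>
R:0↔3 J1 <4,1,1>
#4 <5,1,1>
PS:2↔4 J2 <5,1,2>
P:1↔0 J1 <5,2,2>
#5 <6,2,2>
R:0↔5 J1 <6,3,2>
3×5 − 2×3 − 1×2 = 7

M = 7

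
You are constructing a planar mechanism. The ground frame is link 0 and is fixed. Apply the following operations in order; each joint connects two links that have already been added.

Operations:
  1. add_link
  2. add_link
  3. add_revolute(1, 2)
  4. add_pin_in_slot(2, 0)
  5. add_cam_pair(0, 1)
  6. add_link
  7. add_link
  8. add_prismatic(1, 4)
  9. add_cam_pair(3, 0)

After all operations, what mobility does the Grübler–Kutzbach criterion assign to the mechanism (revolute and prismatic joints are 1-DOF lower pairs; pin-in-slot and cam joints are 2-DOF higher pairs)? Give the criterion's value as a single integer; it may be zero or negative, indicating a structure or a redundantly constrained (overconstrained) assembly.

M = 5

ground; <1,0,0>
#1 <2,0,0>
#2 <3,0,0>
R:1↔2 J1 <3,1,0>
PS:2↔0 J2 <3,1,1>
C:0↔1 J2 <3,1,2>
#3 <4,1,2>
#4 <5,1,2>
P:1↔4 J1 <5,2,2>
C:3↔0 J2 <5,2,3>
3×4 − 2×2 − 1×3 = 5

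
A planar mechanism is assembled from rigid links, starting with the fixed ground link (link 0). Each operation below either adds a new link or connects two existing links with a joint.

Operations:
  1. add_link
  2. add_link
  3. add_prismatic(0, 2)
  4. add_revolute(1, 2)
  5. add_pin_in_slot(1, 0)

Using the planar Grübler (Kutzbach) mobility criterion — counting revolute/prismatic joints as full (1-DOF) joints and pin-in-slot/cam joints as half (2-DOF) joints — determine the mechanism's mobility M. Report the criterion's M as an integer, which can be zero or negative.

M = 1

ground; <1,0,0>
#1 <2,0,0>
#2 <3,0,0>
P:0↔2 J1 <3,1,0>
R:1↔2 J1 <3,2,0>
PS:1↔0 J2 <3,2,1>
3×2 − 2×2 − 1×1 = 1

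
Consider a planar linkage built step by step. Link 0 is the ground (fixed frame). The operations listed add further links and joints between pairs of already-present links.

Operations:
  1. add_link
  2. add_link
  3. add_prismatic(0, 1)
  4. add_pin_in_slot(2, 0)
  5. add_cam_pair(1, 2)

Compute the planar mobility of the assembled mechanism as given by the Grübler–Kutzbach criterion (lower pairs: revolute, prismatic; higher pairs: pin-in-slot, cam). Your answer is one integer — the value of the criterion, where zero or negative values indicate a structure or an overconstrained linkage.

M = 2

link 0 = ground. State L|J1|J2 = 1|0|0
+link1  2|0|0
+link2  3|0|0
P(0,1) f=1→J1  3|1|0
PS(2,0) f=2→J2  3|1|1
C(1,2) f=2→J2  3|1|2
M = 3(3−1)−2·1−2 = 6−2−2 = 2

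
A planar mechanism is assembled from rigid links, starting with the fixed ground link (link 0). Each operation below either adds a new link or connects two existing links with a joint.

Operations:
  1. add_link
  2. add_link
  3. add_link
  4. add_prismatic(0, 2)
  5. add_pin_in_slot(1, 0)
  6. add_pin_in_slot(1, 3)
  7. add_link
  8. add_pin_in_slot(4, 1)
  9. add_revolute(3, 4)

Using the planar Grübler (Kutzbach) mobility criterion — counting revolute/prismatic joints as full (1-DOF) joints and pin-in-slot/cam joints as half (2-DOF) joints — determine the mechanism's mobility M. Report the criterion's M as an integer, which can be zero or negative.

L=1 J1=0 J2=0
add link → L=2 J1=0 J2=0
add link → L=3 J1=0 J2=0
add link → L=4 J1=0 J2=0
P@0,2 dof=1 J1 → L=4 J1=1 J2=0
PS@1,0 dof=2 J2 → L=4 J1=1 J2=1
PS@1,3 dof=2 J2 → L=4 J1=1 J2=2
add link → L=5 J1=1 J2=2
PS@4,1 dof=2 J2 → L=5 J1=1 J2=3
R@3,4 dof=1 J1 → L=5 J1=2 J2=3
M=3(L−1)−2J1−J2=3·4−2·2−3=5

M = 5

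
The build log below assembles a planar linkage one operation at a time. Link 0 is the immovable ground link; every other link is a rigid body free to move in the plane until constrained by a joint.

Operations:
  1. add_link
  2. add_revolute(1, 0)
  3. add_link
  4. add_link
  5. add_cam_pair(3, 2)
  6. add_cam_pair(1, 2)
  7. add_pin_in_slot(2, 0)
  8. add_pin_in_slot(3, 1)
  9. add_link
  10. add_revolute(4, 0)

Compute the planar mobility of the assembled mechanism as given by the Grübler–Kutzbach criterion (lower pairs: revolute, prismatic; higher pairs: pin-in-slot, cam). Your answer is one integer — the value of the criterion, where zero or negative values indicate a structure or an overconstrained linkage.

M = 4

link 0 = ground. State L|J1|J2 = 1|0|0
+link1  2|0|0
R(1,0) f=1→J1  2|1|0
+link2  3|1|0
+link3  4|1|0
C(3,2) f=2→J2  4|1|1
C(1,2) f=2→J2  4|1|2
PS(2,0) f=2→J2  4|1|3
PS(3,1) f=2→J2  4|1|4
+link4  5|1|4
R(4,0) f=1→J1  5|2|4
M = 3(5−1)−2·2−4 = 12−4−4 = 4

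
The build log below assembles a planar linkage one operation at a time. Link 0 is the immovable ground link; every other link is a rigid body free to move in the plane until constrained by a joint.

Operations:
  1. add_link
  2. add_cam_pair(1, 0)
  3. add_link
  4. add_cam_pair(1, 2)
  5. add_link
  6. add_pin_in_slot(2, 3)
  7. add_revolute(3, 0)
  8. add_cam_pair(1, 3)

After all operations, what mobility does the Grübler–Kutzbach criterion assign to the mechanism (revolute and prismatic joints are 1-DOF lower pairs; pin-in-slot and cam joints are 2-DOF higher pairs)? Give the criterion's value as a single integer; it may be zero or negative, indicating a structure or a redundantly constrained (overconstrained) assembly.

(L,J1,J2)=(1,0,0); link0 fixed
link1: (2,0,0)
C 1-0 [J2]: (2,0,1)
link2: (3,0,1)
C 1-2 [J2]: (3,0,2)
link3: (4,0,2)
PS 2-3 [J2]: (4,0,3)
R 3-0 [J1]: (4,1,3)
C 1-3 [J2]: (4,1,4)
Grübler: 3·3 − 2·1 − 4 = 3

M = 3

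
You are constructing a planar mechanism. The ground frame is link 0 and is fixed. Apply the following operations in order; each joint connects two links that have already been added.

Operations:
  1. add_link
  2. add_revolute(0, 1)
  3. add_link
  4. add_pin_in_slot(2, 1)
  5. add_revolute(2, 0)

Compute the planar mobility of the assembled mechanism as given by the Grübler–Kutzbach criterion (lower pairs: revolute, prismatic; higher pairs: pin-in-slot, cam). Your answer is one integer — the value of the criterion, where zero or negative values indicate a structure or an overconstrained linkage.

M = 1

ground; <1,0,0>
#1 <2,0,0>
R:0↔1 J1 <2,1,0>
#2 <3,1,0>
PS:2↔1 J2 <3,1,1>
R:2↔0 J1 <3,2,1>
3×2 − 2×2 − 1×1 = 1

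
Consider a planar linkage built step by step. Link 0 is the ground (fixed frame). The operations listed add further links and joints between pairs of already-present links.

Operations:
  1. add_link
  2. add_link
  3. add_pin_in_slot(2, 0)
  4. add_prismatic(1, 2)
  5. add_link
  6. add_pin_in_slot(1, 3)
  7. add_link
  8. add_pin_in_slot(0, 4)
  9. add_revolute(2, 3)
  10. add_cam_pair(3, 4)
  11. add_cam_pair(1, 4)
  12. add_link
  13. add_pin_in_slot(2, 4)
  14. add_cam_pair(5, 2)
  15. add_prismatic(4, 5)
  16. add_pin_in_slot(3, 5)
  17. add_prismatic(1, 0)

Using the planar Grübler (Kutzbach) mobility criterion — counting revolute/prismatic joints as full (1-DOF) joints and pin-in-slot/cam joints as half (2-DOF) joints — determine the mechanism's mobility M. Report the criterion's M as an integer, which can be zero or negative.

ground; <1,0,0>
#1 <2,0,0>
#2 <3,0,0>
PS:2↔0 J2 <3,0,1>
P:1↔2 J1 <3,1,1>
#3 <4,1,1>
PS:1↔3 J2 <4,1,2>
#4 <5,1,2>
PS:0↔4 J2 <5,1,3>
R:2↔3 J1 <5,2,3>
C:3↔4 J2 <5,2,4>
C:1↔4 J2 <5,2,5>
#5 <6,2,5>
PS:2↔4 J2 <6,2,6>
C:5↔2 J2 <6,2,7>
P:4↔5 J1 <6,3,7>
PS:3↔5 J2 <6,3,8>
P:1↔0 J1 <6,4,8>
3×5 − 2×4 − 1×8 = -1

M = -1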